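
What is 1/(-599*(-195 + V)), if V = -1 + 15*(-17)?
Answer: 1/270149 ≈ 3.7017e-6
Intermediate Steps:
V = -256 (V = -1 - 255 = -256)
1/(-599*(-195 + V)) = 1/(-599*(-195 - 256)) = 1/(-599*(-451)) = 1/270149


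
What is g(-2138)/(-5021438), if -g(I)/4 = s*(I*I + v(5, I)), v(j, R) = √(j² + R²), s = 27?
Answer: 246836376/2510719 + 54*√4571069/2510719 ≈ 98.359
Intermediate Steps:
v(j, R) = √(R² + j²)
g(I) = -108*I² - 108*√(25 + I²) (g(I) = -108*(I*I + √(I² + 5²)) = -108*(I² + √(I² + 25)) = -108*(I² + √(25 + I²)) = -4*(27*I² + 27*√(25 + I²)) = -108*I² - 108*√(25 + I²))
g(-2138)/(-5021438) = (-108*(-2138)² - 108*√(25 + (-2138)²))/(-5021438) = (-108*4571044 - 108*√(25 + 4571044))*(-1/5021438) = (-493672752 - 108*√4571069)*(-1/5021438) = 246836376/2510719 + 54*√4571069/2510719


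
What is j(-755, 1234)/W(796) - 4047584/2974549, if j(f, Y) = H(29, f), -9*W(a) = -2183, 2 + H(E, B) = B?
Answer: -29101478209/6493440467 ≈ -4.4817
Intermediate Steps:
H(E, B) = -2 + B
W(a) = 2183/9 (W(a) = -⅑*(-2183) = 2183/9)
j(f, Y) = -2 + f
j(-755, 1234)/W(796) - 4047584/2974549 = (-2 - 755)/(2183/9) - 4047584/2974549 = -757*9/2183 - 4047584*1/2974549 = -6813/2183 - 4047584/2974549 = -29101478209/6493440467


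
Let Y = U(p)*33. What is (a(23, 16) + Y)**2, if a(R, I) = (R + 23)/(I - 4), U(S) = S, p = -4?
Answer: 591361/36 ≈ 16427.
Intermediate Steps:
a(R, I) = (23 + R)/(-4 + I)
Y = -132 (Y = -4*33 = -132)
(a(23, 16) + Y)**2 = ((23 + 23)/(-4 + 16) - 132)**2 = (46/12 - 132)**2 = ((1/12)*46 - 132)**2 = (23/6 - 132)**2 = (-769/6)**2 = 591361/36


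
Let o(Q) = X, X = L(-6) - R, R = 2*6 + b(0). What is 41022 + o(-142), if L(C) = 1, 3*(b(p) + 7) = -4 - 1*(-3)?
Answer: 123055/3 ≈ 41018.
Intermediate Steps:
b(p) = -22/3 (b(p) = -7 + (-4 - 1*(-3))/3 = -7 + (-4 + 3)/3 = -7 + (1/3)*(-1) = -7 - 1/3 = -22/3)
R = 14/3 (R = 2*6 - 22/3 = 12 - 22/3 = 14/3 ≈ 4.6667)
X = -11/3 (X = 1 - 1*14/3 = 1 - 14/3 = -11/3 ≈ -3.6667)
o(Q) = -11/3
41022 + o(-142) = 41022 - 11/3 = 123055/3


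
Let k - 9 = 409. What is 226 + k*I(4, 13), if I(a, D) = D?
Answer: 5660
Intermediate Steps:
k = 418 (k = 9 + 409 = 418)
226 + k*I(4, 13) = 226 + 418*13 = 226 + 5434 = 5660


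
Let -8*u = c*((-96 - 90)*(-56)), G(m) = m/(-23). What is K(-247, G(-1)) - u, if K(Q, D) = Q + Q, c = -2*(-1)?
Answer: 2110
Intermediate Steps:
G(m) = -m/23 (G(m) = m*(-1/23) = -m/23)
c = 2
K(Q, D) = 2*Q
u = -2604 (u = -(-96 - 90)*(-56)/4 = -(-186*(-56))/4 = -10416/4 = -1/8*20832 = -2604)
K(-247, G(-1)) - u = 2*(-247) - 1*(-2604) = -494 + 2604 = 2110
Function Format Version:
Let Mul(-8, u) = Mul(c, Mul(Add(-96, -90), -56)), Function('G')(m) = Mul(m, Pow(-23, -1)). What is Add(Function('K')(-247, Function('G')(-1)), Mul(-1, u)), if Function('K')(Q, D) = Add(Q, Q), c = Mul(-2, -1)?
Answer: 2110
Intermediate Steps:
Function('G')(m) = Mul(Rational(-1, 23), m) (Function('G')(m) = Mul(m, Rational(-1, 23)) = Mul(Rational(-1, 23), m))
c = 2
Function('K')(Q, D) = Mul(2, Q)
u = -2604 (u = Mul(Rational(-1, 8), Mul(2, Mul(Add(-96, -90), -56))) = Mul(Rational(-1, 8), Mul(2, Mul(-186, -56))) = Mul(Rational(-1, 8), Mul(2, 10416)) = Mul(Rational(-1, 8), 20832) = -2604)
Add(Function('K')(-247, Function('G')(-1)), Mul(-1, u)) = Add(Mul(2, -247), Mul(-1, -2604)) = Add(-494, 2604) = 2110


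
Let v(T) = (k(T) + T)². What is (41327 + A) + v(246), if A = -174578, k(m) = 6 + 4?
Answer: -67715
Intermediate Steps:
k(m) = 10
v(T) = (10 + T)²
(41327 + A) + v(246) = (41327 - 174578) + (10 + 246)² = -133251 + 256² = -133251 + 65536 = -67715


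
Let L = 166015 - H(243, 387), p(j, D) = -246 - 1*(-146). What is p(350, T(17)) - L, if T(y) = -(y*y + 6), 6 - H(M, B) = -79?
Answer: -166030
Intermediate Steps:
H(M, B) = 85 (H(M, B) = 6 - 1*(-79) = 6 + 79 = 85)
T(y) = -6 - y² (T(y) = -(y² + 6) = -(6 + y²) = -6 - y²)
p(j, D) = -100 (p(j, D) = -246 + 146 = -100)
L = 165930 (L = 166015 - 1*85 = 166015 - 85 = 165930)
p(350, T(17)) - L = -100 - 1*165930 = -100 - 165930 = -166030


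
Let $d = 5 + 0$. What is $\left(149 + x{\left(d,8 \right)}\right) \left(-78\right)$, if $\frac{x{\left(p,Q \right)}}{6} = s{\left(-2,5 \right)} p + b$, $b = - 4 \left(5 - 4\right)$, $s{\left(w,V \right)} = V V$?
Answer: $-68250$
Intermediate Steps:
$s{\left(w,V \right)} = V^{2}$
$b = -4$ ($b = \left(-4\right) 1 = -4$)
$d = 5$
$x{\left(p,Q \right)} = -24 + 150 p$ ($x{\left(p,Q \right)} = 6 \left(5^{2} p - 4\right) = 6 \left(25 p - 4\right) = 6 \left(-4 + 25 p\right) = -24 + 150 p$)
$\left(149 + x{\left(d,8 \right)}\right) \left(-78\right) = \left(149 + \left(-24 + 150 \cdot 5\right)\right) \left(-78\right) = \left(149 + \left(-24 + 750\right)\right) \left(-78\right) = \left(149 + 726\right) \left(-78\right) = 875 \left(-78\right) = -68250$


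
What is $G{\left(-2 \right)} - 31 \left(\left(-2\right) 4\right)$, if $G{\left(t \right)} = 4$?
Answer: $252$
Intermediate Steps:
$G{\left(-2 \right)} - 31 \left(\left(-2\right) 4\right) = 4 - 31 \left(\left(-2\right) 4\right) = 4 - -248 = 4 + 248 = 252$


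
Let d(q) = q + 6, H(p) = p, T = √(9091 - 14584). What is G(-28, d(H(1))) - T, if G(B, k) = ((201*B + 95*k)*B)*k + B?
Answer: 972720 - I*√5493 ≈ 9.7272e+5 - 74.115*I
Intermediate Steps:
T = I*√5493 (T = √(-5493) = I*√5493 ≈ 74.115*I)
d(q) = 6 + q
G(B, k) = B + B*k*(95*k + 201*B) (G(B, k) = ((95*k + 201*B)*B)*k + B = (B*(95*k + 201*B))*k + B = B*k*(95*k + 201*B) + B = B + B*k*(95*k + 201*B))
G(-28, d(H(1))) - T = -28*(1 + 95*(6 + 1)² + 201*(-28)*(6 + 1)) - I*√5493 = -28*(1 + 95*7² + 201*(-28)*7) - I*√5493 = -28*(1 + 95*49 - 39396) - I*√5493 = -28*(1 + 4655 - 39396) - I*√5493 = -28*(-34740) - I*√5493 = 972720 - I*√5493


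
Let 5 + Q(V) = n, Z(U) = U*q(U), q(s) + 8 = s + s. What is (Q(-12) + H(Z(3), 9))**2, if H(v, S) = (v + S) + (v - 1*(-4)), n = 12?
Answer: 64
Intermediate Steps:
q(s) = -8 + 2*s (q(s) = -8 + (s + s) = -8 + 2*s)
Z(U) = U*(-8 + 2*U)
Q(V) = 7 (Q(V) = -5 + 12 = 7)
H(v, S) = 4 + S + 2*v (H(v, S) = (S + v) + (v + 4) = (S + v) + (4 + v) = 4 + S + 2*v)
(Q(-12) + H(Z(3), 9))**2 = (7 + (4 + 9 + 2*(2*3*(-4 + 3))))**2 = (7 + (4 + 9 + 2*(2*3*(-1))))**2 = (7 + (4 + 9 + 2*(-6)))**2 = (7 + (4 + 9 - 12))**2 = (7 + 1)**2 = 8**2 = 64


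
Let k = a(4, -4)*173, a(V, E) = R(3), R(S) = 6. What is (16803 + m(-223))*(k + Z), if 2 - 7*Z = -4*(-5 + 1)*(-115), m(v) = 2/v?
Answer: 34128286236/1561 ≈ 2.1863e+7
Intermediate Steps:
a(V, E) = 6
k = 1038 (k = 6*173 = 1038)
Z = 1842/7 (Z = 2/7 - (-4*(-5 + 1))*(-115)/7 = 2/7 - (-4*(-4))*(-115)/7 = 2/7 - 16*(-115)/7 = 2/7 - 1/7*(-1840) = 2/7 + 1840/7 = 1842/7 ≈ 263.14)
(16803 + m(-223))*(k + Z) = (16803 + 2/(-223))*(1038 + 1842/7) = (16803 + 2*(-1/223))*(9108/7) = (16803 - 2/223)*(9108/7) = (3747067/223)*(9108/7) = 34128286236/1561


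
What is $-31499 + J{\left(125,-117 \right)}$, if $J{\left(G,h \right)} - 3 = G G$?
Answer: $-15871$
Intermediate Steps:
$J{\left(G,h \right)} = 3 + G^{2}$ ($J{\left(G,h \right)} = 3 + G G = 3 + G^{2}$)
$-31499 + J{\left(125,-117 \right)} = -31499 + \left(3 + 125^{2}\right) = -31499 + \left(3 + 15625\right) = -31499 + 15628 = -15871$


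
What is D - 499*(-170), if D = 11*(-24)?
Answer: 84566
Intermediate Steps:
D = -264
D - 499*(-170) = -264 - 499*(-170) = -264 + 84830 = 84566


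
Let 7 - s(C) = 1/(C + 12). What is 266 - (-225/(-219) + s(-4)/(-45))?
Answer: 1393499/5256 ≈ 265.13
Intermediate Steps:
s(C) = 7 - 1/(12 + C) (s(C) = 7 - 1/(C + 12) = 7 - 1/(12 + C))
266 - (-225/(-219) + s(-4)/(-45)) = 266 - (-225/(-219) + ((83 + 7*(-4))/(12 - 4))/(-45)) = 266 - (-225*(-1/219) + ((83 - 28)/8)*(-1/45)) = 266 - (75/73 + ((⅛)*55)*(-1/45)) = 266 - (75/73 + (55/8)*(-1/45)) = 266 - (75/73 - 11/72) = 266 - 1*4597/5256 = 266 - 4597/5256 = 1393499/5256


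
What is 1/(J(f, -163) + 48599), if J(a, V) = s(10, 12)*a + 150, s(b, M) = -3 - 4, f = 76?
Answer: 1/48217 ≈ 2.0740e-5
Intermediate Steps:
s(b, M) = -7
J(a, V) = 150 - 7*a (J(a, V) = -7*a + 150 = 150 - 7*a)
1/(J(f, -163) + 48599) = 1/((150 - 7*76) + 48599) = 1/((150 - 532) + 48599) = 1/(-382 + 48599) = 1/48217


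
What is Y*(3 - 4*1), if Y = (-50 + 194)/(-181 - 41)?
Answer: 24/37 ≈ 0.64865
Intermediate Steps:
Y = -24/37 (Y = 144/(-222) = 144*(-1/222) = -24/37 ≈ -0.64865)
Y*(3 - 4*1) = -24*(3 - 4*1)/37 = -24*(3 - 4)/37 = -24/37*(-1) = 24/37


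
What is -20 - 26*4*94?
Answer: -9796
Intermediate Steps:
-20 - 26*4*94 = -20 - 104*94 = -20 - 9776 = -9796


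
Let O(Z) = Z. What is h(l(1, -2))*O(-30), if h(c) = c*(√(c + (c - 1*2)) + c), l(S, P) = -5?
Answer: -750 + 300*I*√3 ≈ -750.0 + 519.62*I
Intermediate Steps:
h(c) = c*(c + √(-2 + 2*c)) (h(c) = c*(√(c + (c - 2)) + c) = c*(√(c + (-2 + c)) + c) = c*(√(-2 + 2*c) + c) = c*(c + √(-2 + 2*c)))
h(l(1, -2))*O(-30) = -5*(-5 + √(-2 + 2*(-5)))*(-30) = -5*(-5 + √(-2 - 10))*(-30) = -5*(-5 + √(-12))*(-30) = -5*(-5 + 2*I*√3)*(-30) = (25 - 10*I*√3)*(-30) = -750 + 300*I*√3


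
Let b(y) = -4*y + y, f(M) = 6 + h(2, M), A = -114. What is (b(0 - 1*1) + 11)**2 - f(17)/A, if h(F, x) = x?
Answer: 22367/114 ≈ 196.20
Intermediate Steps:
f(M) = 6 + M
b(y) = -3*y
(b(0 - 1*1) + 11)**2 - f(17)/A = (-3*(0 - 1*1) + 11)**2 - (6 + 17)/(-114) = (-3*(0 - 1) + 11)**2 - 23*(-1)/114 = (-3*(-1) + 11)**2 - 1*(-23/114) = (3 + 11)**2 + 23/114 = 14**2 + 23/114 = 196 + 23/114 = 22367/114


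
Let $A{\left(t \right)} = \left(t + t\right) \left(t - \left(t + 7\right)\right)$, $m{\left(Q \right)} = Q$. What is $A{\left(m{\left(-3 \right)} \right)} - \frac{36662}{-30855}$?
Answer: $\frac{1332572}{30855} \approx 43.188$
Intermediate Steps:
$A{\left(t \right)} = - 14 t$ ($A{\left(t \right)} = 2 t \left(t - \left(7 + t\right)\right) = 2 t \left(-7\right) = - 14 t$)
$A{\left(m{\left(-3 \right)} \right)} - \frac{36662}{-30855} = \left(-14\right) \left(-3\right) - \frac{36662}{-30855} = 42 - 36662 \left(- \frac{1}{30855}\right) = 42 - - \frac{36662}{30855} = 42 + \frac{36662}{30855} = \frac{1332572}{30855}$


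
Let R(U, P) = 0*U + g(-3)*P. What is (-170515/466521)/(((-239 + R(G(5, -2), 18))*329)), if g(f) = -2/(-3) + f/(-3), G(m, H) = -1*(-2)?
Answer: 2545/478782843 ≈ 5.3156e-6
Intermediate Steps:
G(m, H) = 2
g(f) = ⅔ - f/3 (g(f) = -2*(-⅓) + f*(-⅓) = ⅔ - f/3)
R(U, P) = 5*P/3 (R(U, P) = 0*U + (⅔ - ⅓*(-3))*P = 0 + (⅔ + 1)*P = 0 + 5*P/3 = 5*P/3)
(-170515/466521)/(((-239 + R(G(5, -2), 18))*329)) = (-170515/466521)/(((-239 + (5/3)*18)*329)) = (-170515*1/466521)/(((-239 + 30)*329)) = -2545/(6963*((-209*329))) = -2545/6963/(-68761) = -2545/6963*(-1/68761) = 2545/478782843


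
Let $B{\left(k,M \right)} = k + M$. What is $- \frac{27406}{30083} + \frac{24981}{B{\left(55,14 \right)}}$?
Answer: $\frac{249870803}{691909} \approx 361.13$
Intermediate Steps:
$B{\left(k,M \right)} = M + k$
$- \frac{27406}{30083} + \frac{24981}{B{\left(55,14 \right)}} = - \frac{27406}{30083} + \frac{24981}{14 + 55} = \left(-27406\right) \frac{1}{30083} + \frac{24981}{69} = - \frac{27406}{30083} + 24981 \cdot \frac{1}{69} = - \frac{27406}{30083} + \frac{8327}{23} = \frac{249870803}{691909}$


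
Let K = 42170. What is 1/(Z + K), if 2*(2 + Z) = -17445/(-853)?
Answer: 1706/71956053 ≈ 2.3709e-5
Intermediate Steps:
Z = 14033/1706 (Z = -2 + (-17445/(-853))/2 = -2 + (-17445*(-1/853))/2 = -2 + (1/2)*(17445/853) = -2 + 17445/1706 = 14033/1706 ≈ 8.2257)
1/(Z + K) = 1/(14033/1706 + 42170) = 1/(71956053/1706) = 1706/71956053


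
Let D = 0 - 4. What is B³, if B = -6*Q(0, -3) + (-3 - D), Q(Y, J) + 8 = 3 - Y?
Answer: 29791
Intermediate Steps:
Q(Y, J) = -5 - Y (Q(Y, J) = -8 + (3 - Y) = -5 - Y)
D = -4
B = 31 (B = -6*(-5 - 1*0) + (-3 - 1*(-4)) = -6*(-5 + 0) + (-3 + 4) = -6*(-5) + 1 = 30 + 1 = 31)
B³ = 31³ = 29791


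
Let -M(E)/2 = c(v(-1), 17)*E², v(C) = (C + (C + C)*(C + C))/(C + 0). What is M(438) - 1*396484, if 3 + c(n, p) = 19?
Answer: -6535492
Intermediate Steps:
v(C) = (C + 4*C²)/C (v(C) = (C + (2*C)*(2*C))/C = (C + 4*C²)/C)
c(n, p) = 16 (c(n, p) = -3 + 19 = 16)
M(E) = -32*E²
M(438) - 1*396484 = -32*438² - 1*396484 = -32*191844 - 396484 = -6139008 - 396484 = -6535492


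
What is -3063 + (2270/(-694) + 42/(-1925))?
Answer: -292600982/95425 ≈ -3066.3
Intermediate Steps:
-3063 + (2270/(-694) + 42/(-1925)) = -3063 + (2270*(-1/694) + 42*(-1/1925)) = -3063 + (-1135/347 - 6/275) = -3063 - 314207/95425 = -292600982/95425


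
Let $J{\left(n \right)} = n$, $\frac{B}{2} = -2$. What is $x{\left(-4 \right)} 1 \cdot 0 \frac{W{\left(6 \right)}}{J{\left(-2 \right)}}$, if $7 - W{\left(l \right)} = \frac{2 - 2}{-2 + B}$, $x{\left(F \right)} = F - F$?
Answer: $0$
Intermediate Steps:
$B = -4$ ($B = 2 \left(-2\right) = -4$)
$x{\left(F \right)} = 0$
$W{\left(l \right)} = 7$ ($W{\left(l \right)} = 7 - \frac{2 - 2}{-2 - 4} = 7 - \frac{0}{-6} = 7 - 0 \left(- \frac{1}{6}\right) = 7 - 0 = 7 + 0 = 7$)
$x{\left(-4 \right)} 1 \cdot 0 \frac{W{\left(6 \right)}}{J{\left(-2 \right)}} = 0 \cdot 1 \cdot 0 \frac{7}{-2} = 0 \cdot 0 \cdot 7 \left(- \frac{1}{2}\right) = 0 \left(- \frac{7}{2}\right) = 0$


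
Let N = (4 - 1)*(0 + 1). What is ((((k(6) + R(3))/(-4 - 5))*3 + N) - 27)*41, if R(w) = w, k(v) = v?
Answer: -1107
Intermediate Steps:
N = 3 (N = 3*1 = 3)
((((k(6) + R(3))/(-4 - 5))*3 + N) - 27)*41 = ((((6 + 3)/(-4 - 5))*3 + 3) - 27)*41 = (((9/(-9))*3 + 3) - 27)*41 = (((9*(-⅑))*3 + 3) - 27)*41 = ((-1*3 + 3) - 27)*41 = ((-3 + 3) - 27)*41 = (0 - 27)*41 = -27*41 = -1107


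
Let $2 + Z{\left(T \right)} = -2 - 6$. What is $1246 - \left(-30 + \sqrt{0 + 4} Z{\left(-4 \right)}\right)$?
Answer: $1296$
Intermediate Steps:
$Z{\left(T \right)} = -10$ ($Z{\left(T \right)} = -2 - 8 = -10$)
$1246 - \left(-30 + \sqrt{0 + 4} Z{\left(-4 \right)}\right) = 1246 - \left(-30 + \sqrt{0 + 4} \left(-10\right)\right) = 1246 - \left(-30 + \sqrt{4} \left(-10\right)\right) = 1246 - \left(-30 + 2 \left(-10\right)\right) = 1246 - \left(-30 - 20\right) = 1246 - -50 = 1246 + 50 = 1296$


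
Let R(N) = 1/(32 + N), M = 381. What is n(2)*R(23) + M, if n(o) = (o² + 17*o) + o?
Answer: 4199/11 ≈ 381.73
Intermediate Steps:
n(o) = o² + 18*o
n(2)*R(23) + M = (2*(18 + 2))/(32 + 23) + 381 = (2*20)/55 + 381 = 40*(1/55) + 381 = 8/11 + 381 = 4199/11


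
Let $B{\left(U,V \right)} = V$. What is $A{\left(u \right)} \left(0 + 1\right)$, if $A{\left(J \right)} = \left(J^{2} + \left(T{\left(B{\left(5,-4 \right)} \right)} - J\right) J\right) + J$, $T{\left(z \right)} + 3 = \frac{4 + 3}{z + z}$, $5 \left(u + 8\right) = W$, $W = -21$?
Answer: $\frac{1403}{40} \approx 35.075$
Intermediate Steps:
$u = - \frac{61}{5}$ ($u = -8 + \frac{1}{5} \left(-21\right) = -8 - \frac{21}{5} = - \frac{61}{5} \approx -12.2$)
$T{\left(z \right)} = -3 + \frac{7}{2 z}$ ($T{\left(z \right)} = -3 + \frac{4 + 3}{z + z} = -3 + \frac{7}{2 z}$)
$A{\left(J \right)} = J + J^{2} + J \left(- \frac{31}{8} - J\right)$ ($A{\left(J \right)} = \left(J^{2} + \left(\left(-3 + \frac{7}{2 \left(-4\right)}\right) - J\right) J\right) + J = \left(J^{2} + \left(\left(-3 + \frac{7}{2} \left(- \frac{1}{4}\right)\right) - J\right) J\right) + J = \left(J^{2} + \left(\left(-3 - \frac{7}{8}\right) - J\right) J\right) + J = \left(J^{2} + \left(- \frac{31}{8} - J\right) J\right) + J = \left(J^{2} + J \left(- \frac{31}{8} - J\right)\right) + J = J + J^{2} + J \left(- \frac{31}{8} - J\right)$)
$A{\left(u \right)} \left(0 + 1\right) = \left(- \frac{23}{8}\right) \left(- \frac{61}{5}\right) \left(0 + 1\right) = \frac{1403}{40} \cdot 1 = \frac{1403}{40}$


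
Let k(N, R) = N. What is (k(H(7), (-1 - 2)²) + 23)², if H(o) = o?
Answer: 900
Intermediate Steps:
(k(H(7), (-1 - 2)²) + 23)² = (7 + 23)² = 30² = 900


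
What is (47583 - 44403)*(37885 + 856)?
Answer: 123196380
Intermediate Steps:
(47583 - 44403)*(37885 + 856) = 3180*38741 = 123196380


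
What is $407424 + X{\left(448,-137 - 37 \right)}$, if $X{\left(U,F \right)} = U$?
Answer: $407872$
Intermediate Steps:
$407424 + X{\left(448,-137 - 37 \right)} = 407424 + 448 = 407872$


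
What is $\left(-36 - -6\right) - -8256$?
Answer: $8226$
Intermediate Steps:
$\left(-36 - -6\right) - -8256 = \left(-36 + 6\right) + 8256 = -30 + 8256 = 8226$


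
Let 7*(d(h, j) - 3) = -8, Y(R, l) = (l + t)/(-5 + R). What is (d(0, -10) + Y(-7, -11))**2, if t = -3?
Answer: 16129/1764 ≈ 9.1434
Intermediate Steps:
Y(R, l) = (-3 + l)/(-5 + R) (Y(R, l) = (l - 3)/(-5 + R) = (-3 + l)/(-5 + R))
d(h, j) = 13/7 (d(h, j) = 3 + (1/7)*(-8) = 3 - 8/7 = 13/7)
(d(0, -10) + Y(-7, -11))**2 = (13/7 + (-3 - 11)/(-5 - 7))**2 = (13/7 - 14/(-12))**2 = (13/7 - 1/12*(-14))**2 = (13/7 + 7/6)**2 = (127/42)**2 = 16129/1764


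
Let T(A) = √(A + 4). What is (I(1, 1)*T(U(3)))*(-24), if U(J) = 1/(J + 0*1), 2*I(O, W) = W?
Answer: -4*√39 ≈ -24.980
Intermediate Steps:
I(O, W) = W/2
U(J) = 1/J (U(J) = 1/(J + 0) = 1/J)
T(A) = √(4 + A)
(I(1, 1)*T(U(3)))*(-24) = (((½)*1)*√(4 + 1/3))*(-24) = (√(4 + ⅓)/2)*(-24) = (√(13/3)/2)*(-24) = ((√39/3)/2)*(-24) = (√39/6)*(-24) = -4*√39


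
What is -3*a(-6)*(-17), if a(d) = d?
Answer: -306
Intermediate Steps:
-3*a(-6)*(-17) = -3*(-6)*(-17) = 18*(-17) = -306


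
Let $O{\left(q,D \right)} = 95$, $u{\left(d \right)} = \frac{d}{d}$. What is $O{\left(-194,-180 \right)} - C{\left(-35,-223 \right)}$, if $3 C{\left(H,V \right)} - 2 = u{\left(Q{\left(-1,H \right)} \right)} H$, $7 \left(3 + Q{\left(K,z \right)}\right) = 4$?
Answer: $106$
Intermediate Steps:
$Q{\left(K,z \right)} = - \frac{17}{7}$ ($Q{\left(K,z \right)} = -3 + \frac{1}{7} \cdot 4 = -3 + \frac{4}{7} = - \frac{17}{7}$)
$u{\left(d \right)} = 1$
$C{\left(H,V \right)} = \frac{2}{3} + \frac{H}{3}$ ($C{\left(H,V \right)} = \frac{2}{3} + \frac{1 H}{3} = \frac{2}{3} + \frac{H}{3}$)
$O{\left(-194,-180 \right)} - C{\left(-35,-223 \right)} = 95 - \left(\frac{2}{3} + \frac{1}{3} \left(-35\right)\right) = 95 - \left(\frac{2}{3} - \frac{35}{3}\right) = 95 - -11 = 95 + 11 = 106$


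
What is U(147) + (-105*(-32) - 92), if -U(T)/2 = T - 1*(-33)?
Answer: 2908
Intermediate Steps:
U(T) = -66 - 2*T (U(T) = -2*(T - 1*(-33)) = -2*(T + 33) = -2*(33 + T) = -66 - 2*T)
U(147) + (-105*(-32) - 92) = (-66 - 2*147) + (-105*(-32) - 92) = (-66 - 294) + (3360 - 92) = -360 + 3268 = 2908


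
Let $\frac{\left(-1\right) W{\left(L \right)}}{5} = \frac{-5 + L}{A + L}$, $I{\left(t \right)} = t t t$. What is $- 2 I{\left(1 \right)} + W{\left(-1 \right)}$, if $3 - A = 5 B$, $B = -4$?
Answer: $- \frac{7}{11} \approx -0.63636$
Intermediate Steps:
$I{\left(t \right)} = t^{3}$ ($I{\left(t \right)} = t^{2} t = t^{3}$)
$A = 23$ ($A = 3 - 5 \left(-4\right) = 3 - -20 = 3 + 20 = 23$)
$W{\left(L \right)} = - \frac{5 \left(-5 + L\right)}{23 + L}$ ($W{\left(L \right)} = - 5 \frac{-5 + L}{23 + L} = - \frac{5 \left(-5 + L\right)}{23 + L}$)
$- 2 I{\left(1 \right)} + W{\left(-1 \right)} = - 2 \cdot 1^{3} + \frac{5 \left(5 - -1\right)}{23 - 1} = \left(-2\right) 1 + \frac{5 \left(5 + 1\right)}{22} = -2 + 5 \cdot \frac{1}{22} \cdot 6 = -2 + \frac{15}{11} = - \frac{7}{11}$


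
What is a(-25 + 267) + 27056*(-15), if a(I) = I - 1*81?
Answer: -405679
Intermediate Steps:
a(I) = -81 + I (a(I) = I - 81 = -81 + I)
a(-25 + 267) + 27056*(-15) = (-81 + (-25 + 267)) + 27056*(-15) = (-81 + 242) - 405840 = 161 - 405840 = -405679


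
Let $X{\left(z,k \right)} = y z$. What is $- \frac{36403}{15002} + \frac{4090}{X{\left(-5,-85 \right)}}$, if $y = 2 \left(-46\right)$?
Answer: $\frac{1115320}{172523} \approx 6.4648$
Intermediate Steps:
$y = -92$
$X{\left(z,k \right)} = - 92 z$
$- \frac{36403}{15002} + \frac{4090}{X{\left(-5,-85 \right)}} = - \frac{36403}{15002} + \frac{4090}{\left(-92\right) \left(-5\right)} = \left(-36403\right) \frac{1}{15002} + \frac{4090}{460} = - \frac{36403}{15002} + 4090 \cdot \frac{1}{460} = - \frac{36403}{15002} + \frac{409}{46} = \frac{1115320}{172523}$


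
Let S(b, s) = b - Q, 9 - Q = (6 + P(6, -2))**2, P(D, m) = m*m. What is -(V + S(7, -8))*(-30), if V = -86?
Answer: 360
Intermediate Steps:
P(D, m) = m**2
Q = -91 (Q = 9 - (6 + (-2)**2)**2 = 9 - (6 + 4)**2 = 9 - 1*10**2 = 9 - 1*100 = 9 - 100 = -91)
S(b, s) = 91 + b (S(b, s) = b - 1*(-91) = b + 91 = 91 + b)
-(V + S(7, -8))*(-30) = -(-86 + (91 + 7))*(-30) = -(-86 + 98)*(-30) = -12*(-30) = -1*(-360) = 360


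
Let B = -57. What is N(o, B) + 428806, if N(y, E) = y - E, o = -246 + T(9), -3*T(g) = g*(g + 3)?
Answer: 428581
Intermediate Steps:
T(g) = -g*(3 + g)/3 (T(g) = -g*(g + 3)/3 = -g*(3 + g)/3)
o = -282 (o = -246 - ⅓*9*(3 + 9) = -246 - ⅓*9*12 = -246 - 36 = -282)
N(o, B) + 428806 = (-282 - 1*(-57)) + 428806 = (-282 + 57) + 428806 = -225 + 428806 = 428581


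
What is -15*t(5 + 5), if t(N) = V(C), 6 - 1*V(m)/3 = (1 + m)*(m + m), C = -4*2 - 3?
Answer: 9630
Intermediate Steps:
C = -11 (C = -8 - 3 = -11)
V(m) = 18 - 6*m*(1 + m) (V(m) = 18 - 3*(1 + m)*(m + m) = 18 - 3*(1 + m)*2*m = 18 - 6*m*(1 + m))
t(N) = -642 (t(N) = 18 - 6*(-11) - 6*(-11)² = 18 + 66 - 6*121 = 18 + 66 - 726 = -642)
-15*t(5 + 5) = -15*(-642) = 9630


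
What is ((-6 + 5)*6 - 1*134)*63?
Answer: -8820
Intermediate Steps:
((-6 + 5)*6 - 1*134)*63 = (-1*6 - 134)*63 = (-6 - 134)*63 = -140*63 = -8820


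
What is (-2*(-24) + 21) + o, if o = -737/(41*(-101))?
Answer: 286466/4141 ≈ 69.178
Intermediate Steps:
o = 737/4141 (o = -737/(-4141) = -737*(-1/4141) = 737/4141 ≈ 0.17798)
(-2*(-24) + 21) + o = (-2*(-24) + 21) + 737/4141 = (48 + 21) + 737/4141 = 69 + 737/4141 = 286466/4141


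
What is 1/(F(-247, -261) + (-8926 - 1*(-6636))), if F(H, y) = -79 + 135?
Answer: -1/2234 ≈ -0.00044763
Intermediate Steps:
F(H, y) = 56
1/(F(-247, -261) + (-8926 - 1*(-6636))) = 1/(56 + (-8926 - 1*(-6636))) = 1/(56 + (-8926 + 6636)) = 1/(56 - 2290) = 1/(-2234) = -1/2234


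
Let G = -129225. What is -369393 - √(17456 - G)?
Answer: -369393 - √146681 ≈ -3.6978e+5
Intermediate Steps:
-369393 - √(17456 - G) = -369393 - √(17456 - 1*(-129225)) = -369393 - √(17456 + 129225) = -369393 - √146681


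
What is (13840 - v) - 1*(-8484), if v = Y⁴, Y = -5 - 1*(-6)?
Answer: 22323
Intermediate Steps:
Y = 1 (Y = -5 + 6 = 1)
v = 1 (v = 1⁴ = 1)
(13840 - v) - 1*(-8484) = (13840 - 1*1) - 1*(-8484) = (13840 - 1) + 8484 = 13839 + 8484 = 22323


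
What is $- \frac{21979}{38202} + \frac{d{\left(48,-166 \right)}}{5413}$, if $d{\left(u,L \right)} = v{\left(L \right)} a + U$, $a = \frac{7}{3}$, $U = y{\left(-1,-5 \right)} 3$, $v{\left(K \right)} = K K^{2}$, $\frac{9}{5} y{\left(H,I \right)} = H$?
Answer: $- \frac{407862632845}{206787426} \approx -1972.4$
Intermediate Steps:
$y{\left(H,I \right)} = \frac{5 H}{9}$
$v{\left(K \right)} = K^{3}$
$U = - \frac{5}{3}$ ($U = \frac{5}{9} \left(-1\right) 3 = \left(- \frac{5}{9}\right) 3 = - \frac{5}{3} \approx -1.6667$)
$a = \frac{7}{3}$ ($a = 7 \cdot \frac{1}{3} = \frac{7}{3} \approx 2.3333$)
$d{\left(u,L \right)} = - \frac{5}{3} + \frac{7 L^{3}}{3}$ ($d{\left(u,L \right)} = L^{3} \cdot \frac{7}{3} - \frac{5}{3} = \frac{7 L^{3}}{3} - \frac{5}{3} = - \frac{5}{3} + \frac{7 L^{3}}{3}$)
$- \frac{21979}{38202} + \frac{d{\left(48,-166 \right)}}{5413} = - \frac{21979}{38202} + \frac{- \frac{5}{3} + \frac{7 \left(-166\right)^{3}}{3}}{5413} = \left(-21979\right) \frac{1}{38202} + \left(- \frac{5}{3} + \frac{7}{3} \left(-4574296\right)\right) \frac{1}{5413} = - \frac{21979}{38202} + \left(- \frac{5}{3} - \frac{32020072}{3}\right) \frac{1}{5413} = - \frac{21979}{38202} - \frac{10673359}{5413} = - \frac{407862632845}{206787426}$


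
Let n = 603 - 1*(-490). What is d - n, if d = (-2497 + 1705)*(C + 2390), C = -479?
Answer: -1514605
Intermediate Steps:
n = 1093 (n = 603 + 490 = 1093)
d = -1513512 (d = (-2497 + 1705)*(-479 + 2390) = -792*1911 = -1513512)
d - n = -1513512 - 1*1093 = -1513512 - 1093 = -1514605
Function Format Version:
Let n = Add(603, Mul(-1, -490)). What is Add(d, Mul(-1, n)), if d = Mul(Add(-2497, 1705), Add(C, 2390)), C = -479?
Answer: -1514605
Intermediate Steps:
n = 1093 (n = Add(603, 490) = 1093)
d = -1513512 (d = Mul(Add(-2497, 1705), Add(-479, 2390)) = Mul(-792, 1911) = -1513512)
Add(d, Mul(-1, n)) = Add(-1513512, Mul(-1, 1093)) = Add(-1513512, -1093) = -1514605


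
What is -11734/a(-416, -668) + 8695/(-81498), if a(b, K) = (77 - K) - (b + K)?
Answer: -20685121/3171486 ≈ -6.5222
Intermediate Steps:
a(b, K) = 77 - b - 2*K (a(b, K) = (77 - K) - (K + b) = (77 - K) + (-K - b) = 77 - b - 2*K)
-11734/a(-416, -668) + 8695/(-81498) = -11734/(77 - 1*(-416) - 2*(-668)) + 8695/(-81498) = -11734/(77 + 416 + 1336) + 8695*(-1/81498) = -11734/1829 - 185/1734 = -20685121/3171486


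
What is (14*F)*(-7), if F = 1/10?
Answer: -49/5 ≈ -9.8000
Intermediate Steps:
F = 1/10 ≈ 0.10000
(14*F)*(-7) = (14*(1/10))*(-7) = (7/5)*(-7) = -49/5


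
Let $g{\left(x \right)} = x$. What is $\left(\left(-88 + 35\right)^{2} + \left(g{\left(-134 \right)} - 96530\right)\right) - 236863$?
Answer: $-330718$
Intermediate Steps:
$\left(\left(-88 + 35\right)^{2} + \left(g{\left(-134 \right)} - 96530\right)\right) - 236863 = \left(\left(-88 + 35\right)^{2} - 96664\right) - 236863 = \left(\left(-53\right)^{2} - 96664\right) - 236863 = \left(2809 - 96664\right) - 236863 = -93855 - 236863 = -330718$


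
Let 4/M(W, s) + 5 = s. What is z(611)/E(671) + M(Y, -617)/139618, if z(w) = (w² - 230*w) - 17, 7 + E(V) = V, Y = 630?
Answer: 2526831485481/7207918868 ≈ 350.56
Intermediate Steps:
M(W, s) = 4/(-5 + s)
E(V) = -7 + V
z(w) = -17 + w² - 230*w
z(611)/E(671) + M(Y, -617)/139618 = (-17 + 611² - 230*611)/(-7 + 671) + (4/(-5 - 617))/139618 = (-17 + 373321 - 140530)/664 + (4/(-622))*(1/139618) = 232774*(1/664) + (4*(-1/622))*(1/139618) = 116387/332 - 2/311*1/139618 = 116387/332 - 1/21710599 = 2526831485481/7207918868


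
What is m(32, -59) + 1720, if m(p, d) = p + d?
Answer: 1693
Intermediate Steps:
m(p, d) = d + p
m(32, -59) + 1720 = (-59 + 32) + 1720 = -27 + 1720 = 1693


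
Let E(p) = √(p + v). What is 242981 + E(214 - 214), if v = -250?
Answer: 242981 + 5*I*√10 ≈ 2.4298e+5 + 15.811*I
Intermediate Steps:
E(p) = √(-250 + p) (E(p) = √(p - 250) = √(-250 + p))
242981 + E(214 - 214) = 242981 + √(-250 + (214 - 214)) = 242981 + √(-250 + 0) = 242981 + √(-250) = 242981 + 5*I*√10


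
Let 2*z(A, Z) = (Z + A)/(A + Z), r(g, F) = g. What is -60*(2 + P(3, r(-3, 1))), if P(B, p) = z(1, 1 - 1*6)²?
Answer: -135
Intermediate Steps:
z(A, Z) = ½ (z(A, Z) = ((Z + A)/(A + Z))/2 = ((A + Z)/(A + Z))/2 = (½)*1 = ½)
P(B, p) = ¼ (P(B, p) = (½)² = ¼)
-60*(2 + P(3, r(-3, 1))) = -60*(2 + ¼) = -60*9/4 = -135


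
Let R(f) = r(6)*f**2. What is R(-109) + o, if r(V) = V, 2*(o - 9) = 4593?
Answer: 147183/2 ≈ 73592.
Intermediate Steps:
o = 4611/2 (o = 9 + (1/2)*4593 = 9 + 4593/2 = 4611/2 ≈ 2305.5)
R(f) = 6*f**2
R(-109) + o = 6*(-109)**2 + 4611/2 = 6*11881 + 4611/2 = 71286 + 4611/2 = 147183/2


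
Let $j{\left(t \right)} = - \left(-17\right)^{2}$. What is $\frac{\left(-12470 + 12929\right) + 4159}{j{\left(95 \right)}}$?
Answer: $- \frac{4618}{289} \approx -15.979$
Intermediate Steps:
$j{\left(t \right)} = -289$ ($j{\left(t \right)} = \left(-1\right) 289 = -289$)
$\frac{\left(-12470 + 12929\right) + 4159}{j{\left(95 \right)}} = \frac{\left(-12470 + 12929\right) + 4159}{-289} = \left(459 + 4159\right) \left(- \frac{1}{289}\right) = 4618 \left(- \frac{1}{289}\right) = - \frac{4618}{289}$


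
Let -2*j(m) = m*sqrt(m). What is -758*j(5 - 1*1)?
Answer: 3032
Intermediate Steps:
j(m) = -m**(3/2)/2 (j(m) = -m*sqrt(m)/2 = -m**(3/2)/2)
-758*j(5 - 1*1) = -(-379)*(5 - 1*1)**(3/2) = -(-379)*(5 - 1)**(3/2) = -(-379)*4**(3/2) = -(-379)*8 = -758*(-4) = 3032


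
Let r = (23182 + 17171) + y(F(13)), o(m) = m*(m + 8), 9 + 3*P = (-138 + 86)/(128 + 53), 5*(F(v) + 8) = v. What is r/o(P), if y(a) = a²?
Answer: -297665987346/111912575 ≈ -2659.8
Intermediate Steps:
F(v) = -8 + v/5
P = -1681/543 (P = -3 + ((-138 + 86)/(128 + 53))/3 = -3 + (-52/181)/3 = -3 + (-52*1/181)/3 = -3 + (⅓)*(-52/181) = -3 - 52/543 = -1681/543 ≈ -3.0958)
o(m) = m*(8 + m)
r = 1009554/25 (r = (23182 + 17171) + (-8 + (⅕)*13)² = 40353 + (-8 + 13/5)² = 40353 + (-27/5)² = 40353 + 729/25 = 1009554/25 ≈ 40382.)
r/o(P) = 1009554/(25*((-1681*(8 - 1681/543)/543))) = 1009554/(25*((-1681/543*2663/543))) = 1009554/(25*(-4476503/294849)) = (1009554/25)*(-294849/4476503) = -297665987346/111912575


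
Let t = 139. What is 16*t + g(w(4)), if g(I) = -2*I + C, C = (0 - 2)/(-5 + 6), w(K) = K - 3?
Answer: 2220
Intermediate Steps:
w(K) = -3 + K
C = -2 (C = -2/1 = -2*1 = -2)
g(I) = -2 - 2*I (g(I) = -2*I - 2 = -2 - 2*I)
16*t + g(w(4)) = 16*139 + (-2 - 2*(-3 + 4)) = 2224 + (-2 - 2*1) = 2224 + (-2 - 2) = 2224 - 4 = 2220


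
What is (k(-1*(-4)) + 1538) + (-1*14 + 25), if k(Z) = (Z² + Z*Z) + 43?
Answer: 1624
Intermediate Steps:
k(Z) = 43 + 2*Z² (k(Z) = (Z² + Z²) + 43 = 2*Z² + 43 = 43 + 2*Z²)
(k(-1*(-4)) + 1538) + (-1*14 + 25) = ((43 + 2*(-1*(-4))²) + 1538) + (-1*14 + 25) = ((43 + 2*4²) + 1538) + (-14 + 25) = ((43 + 2*16) + 1538) + 11 = ((43 + 32) + 1538) + 11 = (75 + 1538) + 11 = 1613 + 11 = 1624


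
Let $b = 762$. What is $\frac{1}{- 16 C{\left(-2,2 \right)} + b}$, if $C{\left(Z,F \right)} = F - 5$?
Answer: $\frac{1}{810} \approx 0.0012346$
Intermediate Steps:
$C{\left(Z,F \right)} = -5 + F$
$\frac{1}{- 16 C{\left(-2,2 \right)} + b} = \frac{1}{- 16 \left(-5 + 2\right) + 762} = \frac{1}{\left(-16\right) \left(-3\right) + 762} = \frac{1}{48 + 762} = \frac{1}{810}$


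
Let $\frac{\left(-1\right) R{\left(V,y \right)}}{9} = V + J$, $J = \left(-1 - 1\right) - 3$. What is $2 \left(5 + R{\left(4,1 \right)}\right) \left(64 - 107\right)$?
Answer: $-1204$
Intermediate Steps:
$J = -5$ ($J = -2 - 3 = -5$)
$R{\left(V,y \right)} = 45 - 9 V$ ($R{\left(V,y \right)} = - 9 \left(V - 5\right) = - 9 \left(-5 + V\right) = 45 - 9 V$)
$2 \left(5 + R{\left(4,1 \right)}\right) \left(64 - 107\right) = 2 \left(5 + \left(45 - 36\right)\right) \left(64 - 107\right) = 2 \left(5 + \left(45 - 36\right)\right) \left(-43\right) = 2 \left(5 + 9\right) \left(-43\right) = 2 \cdot 14 \left(-43\right) = 28 \left(-43\right) = -1204$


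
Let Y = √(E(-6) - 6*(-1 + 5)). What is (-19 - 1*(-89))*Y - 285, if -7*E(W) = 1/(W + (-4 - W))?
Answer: -285 + 5*I*√4697 ≈ -285.0 + 342.67*I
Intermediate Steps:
E(W) = 1/28 (E(W) = -1/(7*(W + (-4 - W))) = -⅐/(-4) = -⅐*(-¼) = 1/28)
Y = I*√4697/14 (Y = √(1/28 - 6*(-1 + 5)) = √(1/28 - 6*4) = √(1/28 - 24) = √(-671/28) = I*√4697/14 ≈ 4.8953*I)
(-19 - 1*(-89))*Y - 285 = (-19 - 1*(-89))*(I*√4697/14) - 285 = (-19 + 89)*(I*√4697/14) - 285 = 70*(I*√4697/14) - 285 = 5*I*√4697 - 285 = -285 + 5*I*√4697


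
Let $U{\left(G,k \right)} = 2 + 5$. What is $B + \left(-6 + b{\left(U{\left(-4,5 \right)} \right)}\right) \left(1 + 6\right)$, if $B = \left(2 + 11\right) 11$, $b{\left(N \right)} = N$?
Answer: $150$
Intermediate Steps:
$U{\left(G,k \right)} = 7$
$B = 143$ ($B = 13 \cdot 11 = 143$)
$B + \left(-6 + b{\left(U{\left(-4,5 \right)} \right)}\right) \left(1 + 6\right) = 143 + \left(-6 + 7\right) \left(1 + 6\right) = 143 + 1 \cdot 7 = 143 + 7 = 150$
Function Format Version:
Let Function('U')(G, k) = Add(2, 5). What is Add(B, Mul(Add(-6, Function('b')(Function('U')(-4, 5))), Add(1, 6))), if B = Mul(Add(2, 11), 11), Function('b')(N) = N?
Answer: 150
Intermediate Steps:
Function('U')(G, k) = 7
B = 143 (B = Mul(13, 11) = 143)
Add(B, Mul(Add(-6, Function('b')(Function('U')(-4, 5))), Add(1, 6))) = Add(143, Mul(Add(-6, 7), Add(1, 6))) = Add(143, Mul(1, 7)) = Add(143, 7) = 150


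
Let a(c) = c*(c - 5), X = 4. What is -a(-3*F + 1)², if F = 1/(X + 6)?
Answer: -90601/10000 ≈ -9.0601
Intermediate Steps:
F = ⅒ (F = 1/(4 + 6) = 1/10 = ⅒ ≈ 0.10000)
a(c) = c*(-5 + c)
-a(-3*F + 1)² = -((-3*⅒ + 1)*(-5 + (-3*⅒ + 1)))² = -((-3/10 + 1)*(-5 + (-3/10 + 1)))² = -(7*(-5 + 7/10)/10)² = -((7/10)*(-43/10))² = -(-301/100)² = -1*90601/10000 = -90601/10000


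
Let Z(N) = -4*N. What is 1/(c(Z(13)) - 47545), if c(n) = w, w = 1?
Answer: -1/47544 ≈ -2.1033e-5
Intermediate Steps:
c(n) = 1
1/(c(Z(13)) - 47545) = 1/(1 - 47545) = 1/(-47544) = -1/47544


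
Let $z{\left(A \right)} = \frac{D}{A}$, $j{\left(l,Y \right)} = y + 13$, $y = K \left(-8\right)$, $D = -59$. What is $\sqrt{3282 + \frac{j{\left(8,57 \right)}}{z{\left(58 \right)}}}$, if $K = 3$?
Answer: $\frac{2 \sqrt{2865571}}{59} \approx 57.383$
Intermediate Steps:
$y = -24$ ($y = 3 \left(-8\right) = -24$)
$j{\left(l,Y \right)} = -11$ ($j{\left(l,Y \right)} = -24 + 13 = -11$)
$z{\left(A \right)} = - \frac{59}{A}$
$\sqrt{3282 + \frac{j{\left(8,57 \right)}}{z{\left(58 \right)}}} = \sqrt{3282 - \frac{11}{\left(-59\right) \frac{1}{58}}} = \sqrt{3282 - \frac{11}{- \frac{59}{58}}} = \sqrt{3282 - - \frac{638}{59}} = \sqrt{3282 + \frac{638}{59}} = \sqrt{\frac{194276}{59}} = \frac{2 \sqrt{2865571}}{59}$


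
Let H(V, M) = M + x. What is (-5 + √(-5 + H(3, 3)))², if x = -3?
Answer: (5 - I*√5)² ≈ 20.0 - 22.361*I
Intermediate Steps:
H(V, M) = -3 + M (H(V, M) = M - 3 = -3 + M)
(-5 + √(-5 + H(3, 3)))² = (-5 + √(-5 + (-3 + 3)))² = (-5 + √(-5 + 0))² = (-5 + √(-5))² = (-5 + I*√5)²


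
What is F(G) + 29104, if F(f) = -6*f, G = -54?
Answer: 29428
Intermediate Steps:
F(G) + 29104 = -6*(-54) + 29104 = 324 + 29104 = 29428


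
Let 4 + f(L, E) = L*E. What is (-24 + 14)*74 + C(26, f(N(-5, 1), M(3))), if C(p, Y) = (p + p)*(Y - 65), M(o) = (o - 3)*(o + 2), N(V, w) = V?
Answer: -4328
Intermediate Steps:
M(o) = (-3 + o)*(2 + o)
f(L, E) = -4 + E*L (f(L, E) = -4 + L*E = -4 + E*L)
C(p, Y) = 2*p*(-65 + Y) (C(p, Y) = (2*p)*(-65 + Y) = 2*p*(-65 + Y))
(-24 + 14)*74 + C(26, f(N(-5, 1), M(3))) = (-24 + 14)*74 + 2*26*(-65 + (-4 + (-6 + 3² - 1*3)*(-5))) = -10*74 + 2*26*(-65 + (-4 + (-6 + 9 - 3)*(-5))) = -740 + 2*26*(-65 + (-4 + 0*(-5))) = -740 + 2*26*(-65 + (-4 + 0)) = -740 + 2*26*(-65 - 4) = -740 + 2*26*(-69) = -740 - 3588 = -4328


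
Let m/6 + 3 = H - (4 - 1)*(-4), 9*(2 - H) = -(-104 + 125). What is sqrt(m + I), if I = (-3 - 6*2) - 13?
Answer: 2*sqrt(13) ≈ 7.2111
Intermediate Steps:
H = 13/3 (H = 2 - (-1)*(-104 + 125)/9 = 2 - (-1)*21/9 = 2 - 1/9*(-21) = 2 + 7/3 = 13/3 ≈ 4.3333)
I = -28 (I = (-3 - 12) - 13 = -15 - 13 = -28)
m = 80 (m = -18 + 6*(13/3 - (4 - 1)*(-4)) = -18 + 6*(13/3 - 3*(-4)) = -18 + 6*(13/3 - 1*(-12)) = -18 + 6*(13/3 + 12) = -18 + 6*(49/3) = -18 + 98 = 80)
sqrt(m + I) = sqrt(80 - 28) = sqrt(52) = 2*sqrt(13)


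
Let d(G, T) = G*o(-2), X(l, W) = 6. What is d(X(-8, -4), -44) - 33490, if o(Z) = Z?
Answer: -33502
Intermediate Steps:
d(G, T) = -2*G (d(G, T) = G*(-2) = -2*G)
d(X(-8, -4), -44) - 33490 = -2*6 - 33490 = -12 - 33490 = -33502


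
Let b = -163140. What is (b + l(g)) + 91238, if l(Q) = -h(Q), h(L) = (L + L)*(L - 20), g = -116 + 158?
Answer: -73750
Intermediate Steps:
g = 42
h(L) = 2*L*(-20 + L) (h(L) = (2*L)*(-20 + L) = 2*L*(-20 + L))
l(Q) = -2*Q*(-20 + Q)
(b + l(g)) + 91238 = (-163140 + 2*42*(20 - 1*42)) + 91238 = (-163140 + 2*42*(20 - 42)) + 91238 = (-163140 + 2*42*(-22)) + 91238 = (-163140 - 1848) + 91238 = -164988 + 91238 = -73750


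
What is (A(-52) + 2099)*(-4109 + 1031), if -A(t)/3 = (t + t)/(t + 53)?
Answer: -7421058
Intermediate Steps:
A(t) = -6*t/(53 + t) (A(t) = -3*(t + t)/(t + 53) = -3*2*t/(53 + t) = -6*t/(53 + t))
(A(-52) + 2099)*(-4109 + 1031) = (-6*(-52)/(53 - 52) + 2099)*(-4109 + 1031) = (-6*(-52)/1 + 2099)*(-3078) = (-6*(-52)*1 + 2099)*(-3078) = (312 + 2099)*(-3078) = 2411*(-3078) = -7421058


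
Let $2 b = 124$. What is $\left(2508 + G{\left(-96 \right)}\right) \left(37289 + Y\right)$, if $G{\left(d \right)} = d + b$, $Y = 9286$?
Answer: $115226550$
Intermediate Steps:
$b = 62$ ($b = \frac{1}{2} \cdot 124 = 62$)
$G{\left(d \right)} = 62 + d$ ($G{\left(d \right)} = d + 62 = 62 + d$)
$\left(2508 + G{\left(-96 \right)}\right) \left(37289 + Y\right) = \left(2508 + \left(62 - 96\right)\right) \left(37289 + 9286\right) = \left(2508 - 34\right) 46575 = 2474 \cdot 46575 = 115226550$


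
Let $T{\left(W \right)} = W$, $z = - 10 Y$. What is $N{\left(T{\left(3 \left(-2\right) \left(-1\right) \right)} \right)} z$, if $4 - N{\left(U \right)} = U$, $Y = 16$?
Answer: $320$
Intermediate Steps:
$z = -160$ ($z = \left(-10\right) 16 = -160$)
$N{\left(U \right)} = 4 - U$
$N{\left(T{\left(3 \left(-2\right) \left(-1\right) \right)} \right)} z = \left(4 - 3 \left(-2\right) \left(-1\right)\right) \left(-160\right) = \left(4 - \left(-6\right) \left(-1\right)\right) \left(-160\right) = \left(4 - 6\right) \left(-160\right) = \left(-2\right) \left(-160\right) = 320$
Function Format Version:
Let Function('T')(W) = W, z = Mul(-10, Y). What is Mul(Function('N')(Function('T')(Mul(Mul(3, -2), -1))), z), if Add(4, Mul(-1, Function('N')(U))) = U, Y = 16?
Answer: 320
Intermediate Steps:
z = -160 (z = Mul(-10, 16) = -160)
Function('N')(U) = Add(4, Mul(-1, U))
Mul(Function('N')(Function('T')(Mul(Mul(3, -2), -1))), z) = Mul(Add(4, Mul(-1, Mul(Mul(3, -2), -1))), -160) = Mul(Add(4, Mul(-1, Mul(-6, -1))), -160) = Mul(Add(4, Mul(-1, 6)), -160) = Mul(Add(4, -6), -160) = Mul(-2, -160) = 320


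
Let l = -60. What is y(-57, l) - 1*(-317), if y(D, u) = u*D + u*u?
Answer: 7337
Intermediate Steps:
y(D, u) = u² + D*u (y(D, u) = D*u + u² = u² + D*u)
y(-57, l) - 1*(-317) = -60*(-57 - 60) - 1*(-317) = -60*(-117) + 317 = 7020 + 317 = 7337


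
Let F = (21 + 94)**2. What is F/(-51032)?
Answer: -13225/51032 ≈ -0.25915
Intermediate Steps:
F = 13225 (F = 115**2 = 13225)
F/(-51032) = 13225/(-51032) = 13225*(-1/51032) = -13225/51032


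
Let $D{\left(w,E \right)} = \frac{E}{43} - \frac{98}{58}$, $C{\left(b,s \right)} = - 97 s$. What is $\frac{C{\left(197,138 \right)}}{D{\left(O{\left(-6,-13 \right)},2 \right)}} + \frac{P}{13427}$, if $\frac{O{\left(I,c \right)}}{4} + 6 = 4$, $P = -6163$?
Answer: $\frac{74705149349}{9170641} \approx 8146.1$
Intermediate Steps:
$O{\left(I,c \right)} = -8$ ($O{\left(I,c \right)} = -24 + 4 \cdot 4 = -24 + 16 = -8$)
$D{\left(w,E \right)} = - \frac{49}{29} + \frac{E}{43}$ ($D{\left(w,E \right)} = E \frac{1}{43} - \frac{49}{29} = \frac{E}{43} - \frac{49}{29} = - \frac{49}{29} + \frac{E}{43}$)
$\frac{C{\left(197,138 \right)}}{D{\left(O{\left(-6,-13 \right)},2 \right)}} + \frac{P}{13427} = \frac{\left(-97\right) 138}{- \frac{49}{29} + \frac{1}{43} \cdot 2} - \frac{6163}{13427} = - \frac{13386}{- \frac{49}{29} + \frac{2}{43}} - \frac{6163}{13427} = - \frac{13386}{- \frac{2049}{1247}} - \frac{6163}{13427} = \left(-13386\right) \left(- \frac{1247}{2049}\right) - \frac{6163}{13427} = \frac{5564114}{683} - \frac{6163}{13427} = \frac{74705149349}{9170641}$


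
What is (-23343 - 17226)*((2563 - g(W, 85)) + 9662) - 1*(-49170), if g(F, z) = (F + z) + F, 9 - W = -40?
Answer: -488482728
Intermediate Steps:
W = 49 (W = 9 - 1*(-40) = 9 + 40 = 49)
g(F, z) = z + 2*F
(-23343 - 17226)*((2563 - g(W, 85)) + 9662) - 1*(-49170) = (-23343 - 17226)*((2563 - (85 + 2*49)) + 9662) - 1*(-49170) = -40569*((2563 - (85 + 98)) + 9662) + 49170 = -40569*((2563 - 1*183) + 9662) + 49170 = -40569*((2563 - 183) + 9662) + 49170 = -40569*(2380 + 9662) + 49170 = -40569*12042 + 49170 = -488531898 + 49170 = -488482728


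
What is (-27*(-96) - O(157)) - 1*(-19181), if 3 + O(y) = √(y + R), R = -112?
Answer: 21776 - 3*√5 ≈ 21769.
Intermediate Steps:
O(y) = -3 + √(-112 + y) (O(y) = -3 + √(y - 112) = -3 + √(-112 + y))
(-27*(-96) - O(157)) - 1*(-19181) = (-27*(-96) - (-3 + √(-112 + 157))) - 1*(-19181) = (2592 - (-3 + √45)) + 19181 = (2592 - (-3 + 3*√5)) + 19181 = (2592 + (3 - 3*√5)) + 19181 = (2595 - 3*√5) + 19181 = 21776 - 3*√5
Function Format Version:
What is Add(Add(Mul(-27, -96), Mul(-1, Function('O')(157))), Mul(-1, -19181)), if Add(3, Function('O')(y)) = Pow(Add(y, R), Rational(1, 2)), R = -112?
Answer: Add(21776, Mul(-3, Pow(5, Rational(1, 2)))) ≈ 21769.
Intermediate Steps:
Function('O')(y) = Add(-3, Pow(Add(-112, y), Rational(1, 2))) (Function('O')(y) = Add(-3, Pow(Add(y, -112), Rational(1, 2))) = Add(-3, Pow(Add(-112, y), Rational(1, 2))))
Add(Add(Mul(-27, -96), Mul(-1, Function('O')(157))), Mul(-1, -19181)) = Add(Add(Mul(-27, -96), Mul(-1, Add(-3, Pow(Add(-112, 157), Rational(1, 2))))), Mul(-1, -19181)) = Add(Add(2592, Mul(-1, Add(-3, Pow(45, Rational(1, 2))))), 19181) = Add(Add(2592, Mul(-1, Add(-3, Mul(3, Pow(5, Rational(1, 2)))))), 19181) = Add(Add(2592, Add(3, Mul(-3, Pow(5, Rational(1, 2))))), 19181) = Add(Add(2595, Mul(-3, Pow(5, Rational(1, 2)))), 19181) = Add(21776, Mul(-3, Pow(5, Rational(1, 2))))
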